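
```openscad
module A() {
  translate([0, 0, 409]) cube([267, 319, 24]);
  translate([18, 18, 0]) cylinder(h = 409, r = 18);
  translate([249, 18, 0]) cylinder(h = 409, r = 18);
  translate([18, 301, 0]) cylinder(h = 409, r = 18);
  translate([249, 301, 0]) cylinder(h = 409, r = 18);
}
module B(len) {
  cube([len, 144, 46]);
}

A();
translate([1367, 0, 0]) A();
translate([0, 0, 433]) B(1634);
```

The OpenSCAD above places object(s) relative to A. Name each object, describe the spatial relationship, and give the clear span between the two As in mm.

A is a stool. B is a beam. A beam spans the tops of two stools. The clear span between the two stools is 1100 mm.

Second stool starts at x = 1367; first ends at x = 267; clear span = 1367 − 267 = 1100 mm.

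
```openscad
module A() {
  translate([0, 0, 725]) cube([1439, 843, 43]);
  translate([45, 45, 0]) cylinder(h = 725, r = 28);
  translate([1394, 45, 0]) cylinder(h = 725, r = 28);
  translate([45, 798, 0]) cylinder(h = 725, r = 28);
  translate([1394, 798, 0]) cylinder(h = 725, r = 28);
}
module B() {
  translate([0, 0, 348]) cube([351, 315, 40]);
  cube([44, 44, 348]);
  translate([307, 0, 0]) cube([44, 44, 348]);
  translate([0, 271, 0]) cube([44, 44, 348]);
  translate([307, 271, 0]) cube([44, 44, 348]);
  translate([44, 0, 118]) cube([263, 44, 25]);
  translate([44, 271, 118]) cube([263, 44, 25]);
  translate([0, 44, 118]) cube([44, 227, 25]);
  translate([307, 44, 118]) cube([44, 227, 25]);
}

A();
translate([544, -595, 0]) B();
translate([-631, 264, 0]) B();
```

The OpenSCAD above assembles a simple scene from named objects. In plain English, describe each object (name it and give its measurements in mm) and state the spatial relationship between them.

A is a rectangular dining table. The top is 1439×843×43 mm with its upper surface at z = 768 mm. It stands on four round legs of 56 mm diameter, each leg's bounding box inset 17 mm from the nearest pair of top edges, running from the floor to the underside of the top.

B is a four-legged stool. The seat is 351×315 mm, 40 mm thick, top at z = 388 mm. It stands on four square legs, each 44×44 mm in cross-section, from z = 0 to the seat underside, each flush with a corner of the seat. Four stretchers, 44 mm wide and 25 mm tall, connect adjacent legs with their undersides at z = 118 mm, each running between the inner faces of the legs it joins and aligned with the legs' outer faces on the other axis.

Two stools sit around the table at the −y, −x sides.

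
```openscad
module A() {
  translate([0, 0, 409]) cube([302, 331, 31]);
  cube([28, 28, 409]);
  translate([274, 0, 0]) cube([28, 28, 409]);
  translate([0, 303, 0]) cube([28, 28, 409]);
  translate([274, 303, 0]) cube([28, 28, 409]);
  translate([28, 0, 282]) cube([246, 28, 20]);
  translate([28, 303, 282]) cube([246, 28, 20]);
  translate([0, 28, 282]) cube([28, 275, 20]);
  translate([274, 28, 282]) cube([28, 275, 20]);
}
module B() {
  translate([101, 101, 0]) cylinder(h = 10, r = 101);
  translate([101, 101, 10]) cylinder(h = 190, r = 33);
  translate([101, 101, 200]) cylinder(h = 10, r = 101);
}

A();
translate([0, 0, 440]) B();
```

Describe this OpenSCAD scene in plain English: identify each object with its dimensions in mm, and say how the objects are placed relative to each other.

A is a four-legged stool. The seat is a 302×331×31 mm slab whose top surface is at z = 440 mm; four square legs, each 28×28 mm in cross-section, run from the floor (z = 0) to the underside of the seat, each flush with a corner of the seat. Four stretchers, 28 mm wide and 20 mm tall, connect adjacent legs with their undersides at z = 282 mm, each running between the inner faces of the legs it joins and aligned with the legs' outer faces on the other axis.

B is a spool: two coaxial disc flanges of radius 101 mm and thickness 10 mm, joined by a core cylinder of radius 33 mm and height 190 mm. The lower flange rests on z = 0 and the three cylinders share a vertical axis.

The spool is on top of the stool.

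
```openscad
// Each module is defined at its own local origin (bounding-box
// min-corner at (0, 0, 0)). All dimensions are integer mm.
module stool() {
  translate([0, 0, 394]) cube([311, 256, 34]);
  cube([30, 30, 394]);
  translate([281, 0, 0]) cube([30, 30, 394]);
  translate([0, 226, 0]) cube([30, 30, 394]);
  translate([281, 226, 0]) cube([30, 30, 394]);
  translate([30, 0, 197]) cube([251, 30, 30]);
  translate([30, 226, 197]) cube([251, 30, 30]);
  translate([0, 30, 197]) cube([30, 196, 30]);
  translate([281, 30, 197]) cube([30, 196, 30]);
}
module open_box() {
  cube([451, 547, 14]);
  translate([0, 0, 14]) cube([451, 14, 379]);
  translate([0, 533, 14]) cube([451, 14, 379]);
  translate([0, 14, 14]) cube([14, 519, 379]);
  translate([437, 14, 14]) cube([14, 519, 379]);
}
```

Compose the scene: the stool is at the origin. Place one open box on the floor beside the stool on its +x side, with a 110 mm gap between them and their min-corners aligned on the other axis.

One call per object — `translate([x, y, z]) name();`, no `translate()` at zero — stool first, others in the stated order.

stool();
translate([421, 0, 0]) open_box();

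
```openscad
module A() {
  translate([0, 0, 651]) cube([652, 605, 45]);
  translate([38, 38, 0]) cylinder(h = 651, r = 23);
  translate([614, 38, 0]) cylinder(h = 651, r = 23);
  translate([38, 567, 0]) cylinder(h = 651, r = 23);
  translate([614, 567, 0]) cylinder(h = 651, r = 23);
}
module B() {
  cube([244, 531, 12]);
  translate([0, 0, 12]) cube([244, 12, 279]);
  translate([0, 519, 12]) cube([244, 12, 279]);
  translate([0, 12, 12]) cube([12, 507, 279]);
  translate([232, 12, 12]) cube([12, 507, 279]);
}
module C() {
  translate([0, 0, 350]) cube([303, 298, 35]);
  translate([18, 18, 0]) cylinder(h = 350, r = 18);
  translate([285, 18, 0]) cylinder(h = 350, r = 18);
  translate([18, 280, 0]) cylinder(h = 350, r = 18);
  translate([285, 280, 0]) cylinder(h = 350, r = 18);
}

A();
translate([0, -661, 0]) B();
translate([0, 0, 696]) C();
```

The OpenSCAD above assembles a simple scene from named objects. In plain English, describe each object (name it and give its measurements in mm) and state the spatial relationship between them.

A is a table with a 652×605 mm rectangular top, 45 mm thick, top surface at z = 696 mm, supported by four round legs of 46 mm diameter, each leg's bounding box inset 15 mm from the nearest pair of top edges, running from the floor.

B is an open-topped rectangular box: outside dimensions 244×531×291 mm, with a uniform wall and base thickness of 12 mm. The base is a full 244×531 slab on the floor; four walls sit on top of the base. The front and back walls (the −y and +y sides) span the full width; the two side walls fit between them.

C is a four-legged stool. The seat is 303×298 mm, 35 mm thick, top at z = 385 mm. It stands on four round legs, each 36 mm in diameter, from z = 0 to the seat underside, each leg's axis is inset half a diameter from the nearest pair of seat edges (so the leg's bounding box is flush with the corner).

The open box is on the floor beside the table on its −y side. The stool is on top of the table.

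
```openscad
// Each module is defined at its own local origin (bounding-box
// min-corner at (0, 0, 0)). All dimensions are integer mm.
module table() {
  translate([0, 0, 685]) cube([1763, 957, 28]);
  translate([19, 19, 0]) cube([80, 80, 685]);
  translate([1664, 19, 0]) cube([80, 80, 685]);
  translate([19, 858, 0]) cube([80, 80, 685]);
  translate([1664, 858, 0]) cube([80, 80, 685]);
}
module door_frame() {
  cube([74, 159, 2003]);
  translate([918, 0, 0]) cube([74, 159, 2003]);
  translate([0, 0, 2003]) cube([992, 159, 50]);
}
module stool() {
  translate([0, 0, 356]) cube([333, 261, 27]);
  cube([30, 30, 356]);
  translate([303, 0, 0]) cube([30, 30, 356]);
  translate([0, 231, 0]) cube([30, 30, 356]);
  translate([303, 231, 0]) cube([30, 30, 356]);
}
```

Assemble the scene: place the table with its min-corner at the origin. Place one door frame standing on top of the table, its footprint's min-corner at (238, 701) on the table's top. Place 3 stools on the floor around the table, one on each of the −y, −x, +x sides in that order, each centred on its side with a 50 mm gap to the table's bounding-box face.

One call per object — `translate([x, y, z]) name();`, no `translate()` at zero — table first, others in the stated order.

table();
translate([238, 701, 713]) door_frame();
translate([715, -311, 0]) stool();
translate([-383, 348, 0]) stool();
translate([1813, 348, 0]) stool();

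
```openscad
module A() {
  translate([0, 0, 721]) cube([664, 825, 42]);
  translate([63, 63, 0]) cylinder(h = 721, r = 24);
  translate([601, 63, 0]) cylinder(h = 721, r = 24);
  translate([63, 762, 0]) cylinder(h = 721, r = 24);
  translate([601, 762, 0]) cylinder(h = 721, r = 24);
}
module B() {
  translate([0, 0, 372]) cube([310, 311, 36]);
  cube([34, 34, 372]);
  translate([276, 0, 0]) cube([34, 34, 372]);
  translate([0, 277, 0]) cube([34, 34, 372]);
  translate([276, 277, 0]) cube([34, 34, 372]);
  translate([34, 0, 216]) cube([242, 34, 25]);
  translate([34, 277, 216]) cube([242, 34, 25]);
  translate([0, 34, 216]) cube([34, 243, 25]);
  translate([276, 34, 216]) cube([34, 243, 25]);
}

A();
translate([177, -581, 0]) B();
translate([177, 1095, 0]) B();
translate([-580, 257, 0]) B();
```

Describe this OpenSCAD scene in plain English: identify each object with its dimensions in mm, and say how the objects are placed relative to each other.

A is a table: top 664 mm (x) × 825 mm (y), 42 mm thick, upper face at z = 763 mm, on four round legs of 48 mm diameter, each leg's bounding box inset 39 mm from the nearest pair of top edges, running from z = 0 to the bottom of the top.

B is a four-legged stool. The seat is a 310×311×36 mm slab whose top surface is at z = 408 mm; four square legs, each 34×34 mm in cross-section, run from the floor (z = 0) to the underside of the seat, each flush with a corner of the seat. Four stretchers, 34 mm wide and 25 mm tall, connect adjacent legs with their undersides at z = 216 mm, each running between the inner faces of the legs it joins and aligned with the legs' outer faces on the other axis.

Three stools sit around the table at the −y, +y, −x sides.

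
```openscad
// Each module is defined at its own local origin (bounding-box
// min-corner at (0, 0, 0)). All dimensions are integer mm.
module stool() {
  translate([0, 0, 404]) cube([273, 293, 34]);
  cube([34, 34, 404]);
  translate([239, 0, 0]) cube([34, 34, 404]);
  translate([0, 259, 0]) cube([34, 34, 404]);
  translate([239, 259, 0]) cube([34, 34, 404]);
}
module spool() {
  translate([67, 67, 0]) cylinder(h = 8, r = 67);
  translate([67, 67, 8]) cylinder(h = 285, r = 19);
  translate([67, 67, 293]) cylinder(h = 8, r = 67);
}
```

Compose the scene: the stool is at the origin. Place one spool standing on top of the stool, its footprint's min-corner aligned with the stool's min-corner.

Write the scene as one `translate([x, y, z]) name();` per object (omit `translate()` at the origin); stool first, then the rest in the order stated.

stool();
translate([0, 0, 438]) spool();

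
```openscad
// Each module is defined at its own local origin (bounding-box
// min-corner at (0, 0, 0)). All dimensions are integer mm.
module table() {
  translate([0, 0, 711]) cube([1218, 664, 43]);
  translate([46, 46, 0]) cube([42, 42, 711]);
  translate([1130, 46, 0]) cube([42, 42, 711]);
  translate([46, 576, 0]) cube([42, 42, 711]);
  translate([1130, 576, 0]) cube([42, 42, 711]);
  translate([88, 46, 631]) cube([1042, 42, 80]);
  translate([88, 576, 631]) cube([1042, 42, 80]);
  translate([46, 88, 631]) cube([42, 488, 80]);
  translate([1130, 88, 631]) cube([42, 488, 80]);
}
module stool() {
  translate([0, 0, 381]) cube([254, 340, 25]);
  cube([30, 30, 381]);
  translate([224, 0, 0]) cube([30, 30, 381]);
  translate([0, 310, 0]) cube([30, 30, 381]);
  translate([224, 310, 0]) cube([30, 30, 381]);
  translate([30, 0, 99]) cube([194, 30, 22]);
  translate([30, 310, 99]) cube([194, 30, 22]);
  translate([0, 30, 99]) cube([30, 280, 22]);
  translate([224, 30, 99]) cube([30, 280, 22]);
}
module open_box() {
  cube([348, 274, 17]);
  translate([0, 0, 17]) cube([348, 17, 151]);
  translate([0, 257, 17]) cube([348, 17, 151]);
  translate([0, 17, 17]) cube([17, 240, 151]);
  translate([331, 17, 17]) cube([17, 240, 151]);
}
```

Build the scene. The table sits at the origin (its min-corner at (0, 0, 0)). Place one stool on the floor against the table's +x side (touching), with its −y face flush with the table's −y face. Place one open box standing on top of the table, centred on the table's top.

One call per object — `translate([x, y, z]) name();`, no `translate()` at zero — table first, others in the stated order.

table();
translate([1218, 0, 0]) stool();
translate([435, 195, 754]) open_box();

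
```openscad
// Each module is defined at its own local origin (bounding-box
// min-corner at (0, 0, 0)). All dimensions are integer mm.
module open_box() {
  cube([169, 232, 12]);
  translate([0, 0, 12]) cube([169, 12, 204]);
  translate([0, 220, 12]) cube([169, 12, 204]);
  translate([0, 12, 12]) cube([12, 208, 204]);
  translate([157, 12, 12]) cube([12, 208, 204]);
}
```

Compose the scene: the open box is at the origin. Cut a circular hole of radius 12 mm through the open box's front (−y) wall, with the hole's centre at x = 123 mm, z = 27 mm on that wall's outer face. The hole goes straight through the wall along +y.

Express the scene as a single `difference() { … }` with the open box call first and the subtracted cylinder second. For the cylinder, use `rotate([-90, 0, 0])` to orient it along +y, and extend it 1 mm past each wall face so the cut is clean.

difference() {
  open_box();
  translate([123, -1, 27]) rotate([-90, 0, 0]) cylinder(h = 14, r = 12);
}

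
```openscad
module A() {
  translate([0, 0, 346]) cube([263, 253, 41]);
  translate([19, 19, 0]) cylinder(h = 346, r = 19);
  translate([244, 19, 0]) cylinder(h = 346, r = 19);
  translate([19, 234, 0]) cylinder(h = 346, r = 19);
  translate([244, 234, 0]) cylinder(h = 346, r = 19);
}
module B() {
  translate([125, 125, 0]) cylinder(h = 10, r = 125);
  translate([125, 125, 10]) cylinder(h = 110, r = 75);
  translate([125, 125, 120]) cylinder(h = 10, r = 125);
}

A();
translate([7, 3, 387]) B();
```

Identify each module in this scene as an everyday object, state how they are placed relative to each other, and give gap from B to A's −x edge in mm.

A is a stool. B is a spool. The spool is on top of the stool. The gap from the spool to the stool's −x edge is 7 mm.

The spool's min-x is at 7; the stool's min-x is 0; gap = 7 mm.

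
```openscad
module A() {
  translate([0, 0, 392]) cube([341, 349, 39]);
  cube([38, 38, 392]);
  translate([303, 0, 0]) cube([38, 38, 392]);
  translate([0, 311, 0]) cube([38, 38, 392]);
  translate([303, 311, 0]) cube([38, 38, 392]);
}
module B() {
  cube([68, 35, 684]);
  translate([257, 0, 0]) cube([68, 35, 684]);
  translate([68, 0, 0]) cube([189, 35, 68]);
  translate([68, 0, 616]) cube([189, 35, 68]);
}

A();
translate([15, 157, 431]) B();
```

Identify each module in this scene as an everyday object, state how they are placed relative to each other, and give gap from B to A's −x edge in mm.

A is a stool. B is a picture frame. The picture frame is on top of the stool. The gap from the picture frame to the stool's −x edge is 15 mm.

The picture frame's min-x is at 15; the stool's min-x is 0; gap = 15 mm.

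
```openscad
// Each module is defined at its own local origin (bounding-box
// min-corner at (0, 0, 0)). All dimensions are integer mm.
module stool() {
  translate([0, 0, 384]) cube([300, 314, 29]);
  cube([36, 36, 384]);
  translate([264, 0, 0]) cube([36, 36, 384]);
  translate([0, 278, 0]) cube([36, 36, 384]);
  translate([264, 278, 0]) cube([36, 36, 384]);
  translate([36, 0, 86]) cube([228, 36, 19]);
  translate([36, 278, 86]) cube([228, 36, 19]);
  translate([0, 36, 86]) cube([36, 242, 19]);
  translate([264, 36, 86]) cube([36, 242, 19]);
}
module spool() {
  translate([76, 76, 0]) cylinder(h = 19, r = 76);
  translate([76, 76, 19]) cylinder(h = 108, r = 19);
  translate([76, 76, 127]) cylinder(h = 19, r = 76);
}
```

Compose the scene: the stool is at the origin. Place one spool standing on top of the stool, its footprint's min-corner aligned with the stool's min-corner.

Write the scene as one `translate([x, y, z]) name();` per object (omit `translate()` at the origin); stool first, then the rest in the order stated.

stool();
translate([0, 0, 413]) spool();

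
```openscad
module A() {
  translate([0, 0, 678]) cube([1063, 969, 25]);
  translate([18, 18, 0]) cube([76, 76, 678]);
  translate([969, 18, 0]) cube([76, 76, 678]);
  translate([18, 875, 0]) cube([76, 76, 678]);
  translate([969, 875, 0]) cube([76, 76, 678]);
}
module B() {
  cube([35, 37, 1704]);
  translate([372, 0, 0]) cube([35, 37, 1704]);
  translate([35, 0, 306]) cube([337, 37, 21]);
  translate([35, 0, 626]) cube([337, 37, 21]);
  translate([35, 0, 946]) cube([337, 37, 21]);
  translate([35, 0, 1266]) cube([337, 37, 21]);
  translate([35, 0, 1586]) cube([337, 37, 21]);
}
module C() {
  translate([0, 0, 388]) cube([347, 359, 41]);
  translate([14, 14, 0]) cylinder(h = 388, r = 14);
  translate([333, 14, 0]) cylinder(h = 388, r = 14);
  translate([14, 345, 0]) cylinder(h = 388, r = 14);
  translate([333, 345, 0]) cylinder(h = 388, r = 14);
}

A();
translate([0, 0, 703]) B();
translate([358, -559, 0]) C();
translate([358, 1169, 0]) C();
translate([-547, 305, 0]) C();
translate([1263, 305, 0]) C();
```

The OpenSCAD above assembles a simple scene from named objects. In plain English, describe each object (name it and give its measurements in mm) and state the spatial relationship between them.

A is a table: top 1063 mm (x) × 969 mm (y), 25 mm thick, upper face at z = 703 mm, on four 76×76 mm square legs, each inset 18 mm from the nearest pair of top edges, running from z = 0 to the bottom of the top.

B is a straight ladder. Two 35×37 mm vertical rails, 1704 mm tall, stand 407 mm apart (outside-to-outside) with their front faces coplanar on the −y side. 5 rungs, each 37 mm deep and 21 mm tall, span between the inner faces of the rails, front faces flush with the rails. The lowest rung's underside is at z = 306 mm and rungs are spaced 320 mm apart (underside to underside).

C is a simple wooden stool: a rectangular seat 347 mm (x) by 359 mm (y), 41 mm thick, top face at z = 429 mm, on four round legs, each 28 mm in diameter. The legs rest on z = 0, each leg's axis is inset half a diameter from the nearest pair of seat edges (so the leg's bounding box is flush with the corner).

The ladder is on top of the table. Four stools sit around the table at the −y, +y, −x, +x sides.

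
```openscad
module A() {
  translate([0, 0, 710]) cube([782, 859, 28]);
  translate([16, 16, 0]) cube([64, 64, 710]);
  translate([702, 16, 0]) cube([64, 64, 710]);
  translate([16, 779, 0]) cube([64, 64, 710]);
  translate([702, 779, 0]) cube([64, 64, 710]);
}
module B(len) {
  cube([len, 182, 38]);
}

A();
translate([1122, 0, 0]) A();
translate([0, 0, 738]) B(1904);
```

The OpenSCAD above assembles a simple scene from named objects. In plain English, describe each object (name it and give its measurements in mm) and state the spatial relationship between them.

A is a table: top 782 mm (x) × 859 mm (y), 28 mm thick, upper face at z = 738 mm, on four 64×64 mm square legs, each inset 16 mm from the nearest pair of top edges, running from z = 0 to the bottom of the top.

B is a rectangular beam 1904 mm long (x), 182 mm deep (y), 38 mm thick (z).

The beam spans the tops of two tables placed 340 mm apart, resting at z = 738 mm.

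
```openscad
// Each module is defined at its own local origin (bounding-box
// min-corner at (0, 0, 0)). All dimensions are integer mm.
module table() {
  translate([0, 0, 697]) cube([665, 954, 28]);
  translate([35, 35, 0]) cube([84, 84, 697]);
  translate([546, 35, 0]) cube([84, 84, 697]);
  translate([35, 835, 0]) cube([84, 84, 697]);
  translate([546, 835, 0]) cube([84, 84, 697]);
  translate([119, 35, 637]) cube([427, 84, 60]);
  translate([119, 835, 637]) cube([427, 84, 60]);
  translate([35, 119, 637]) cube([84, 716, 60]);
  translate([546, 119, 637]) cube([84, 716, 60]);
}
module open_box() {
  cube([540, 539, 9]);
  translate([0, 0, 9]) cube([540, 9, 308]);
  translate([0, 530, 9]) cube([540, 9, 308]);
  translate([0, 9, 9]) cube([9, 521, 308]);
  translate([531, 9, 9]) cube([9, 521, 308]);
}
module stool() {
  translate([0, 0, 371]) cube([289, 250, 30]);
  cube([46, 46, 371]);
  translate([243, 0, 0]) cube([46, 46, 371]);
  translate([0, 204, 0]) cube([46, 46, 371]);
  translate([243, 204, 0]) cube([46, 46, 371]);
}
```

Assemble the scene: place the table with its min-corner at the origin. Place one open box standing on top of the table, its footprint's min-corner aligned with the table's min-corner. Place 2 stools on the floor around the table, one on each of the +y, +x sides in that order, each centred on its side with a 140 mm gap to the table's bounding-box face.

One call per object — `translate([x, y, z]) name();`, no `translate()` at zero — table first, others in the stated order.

table();
translate([0, 0, 725]) open_box();
translate([188, 1094, 0]) stool();
translate([805, 352, 0]) stool();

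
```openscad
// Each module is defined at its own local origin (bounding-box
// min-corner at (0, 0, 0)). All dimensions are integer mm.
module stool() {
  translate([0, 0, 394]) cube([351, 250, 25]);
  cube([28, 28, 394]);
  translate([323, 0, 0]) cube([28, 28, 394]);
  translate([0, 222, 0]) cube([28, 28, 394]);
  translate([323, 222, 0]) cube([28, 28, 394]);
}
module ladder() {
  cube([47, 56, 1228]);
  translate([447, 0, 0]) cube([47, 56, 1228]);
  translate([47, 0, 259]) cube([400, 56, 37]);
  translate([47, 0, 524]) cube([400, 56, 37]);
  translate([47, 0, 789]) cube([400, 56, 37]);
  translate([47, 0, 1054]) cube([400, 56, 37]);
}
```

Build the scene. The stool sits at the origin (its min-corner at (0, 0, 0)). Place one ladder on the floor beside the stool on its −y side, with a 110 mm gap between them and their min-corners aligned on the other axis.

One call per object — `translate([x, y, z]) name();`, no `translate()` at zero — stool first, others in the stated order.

stool();
translate([0, -166, 0]) ladder();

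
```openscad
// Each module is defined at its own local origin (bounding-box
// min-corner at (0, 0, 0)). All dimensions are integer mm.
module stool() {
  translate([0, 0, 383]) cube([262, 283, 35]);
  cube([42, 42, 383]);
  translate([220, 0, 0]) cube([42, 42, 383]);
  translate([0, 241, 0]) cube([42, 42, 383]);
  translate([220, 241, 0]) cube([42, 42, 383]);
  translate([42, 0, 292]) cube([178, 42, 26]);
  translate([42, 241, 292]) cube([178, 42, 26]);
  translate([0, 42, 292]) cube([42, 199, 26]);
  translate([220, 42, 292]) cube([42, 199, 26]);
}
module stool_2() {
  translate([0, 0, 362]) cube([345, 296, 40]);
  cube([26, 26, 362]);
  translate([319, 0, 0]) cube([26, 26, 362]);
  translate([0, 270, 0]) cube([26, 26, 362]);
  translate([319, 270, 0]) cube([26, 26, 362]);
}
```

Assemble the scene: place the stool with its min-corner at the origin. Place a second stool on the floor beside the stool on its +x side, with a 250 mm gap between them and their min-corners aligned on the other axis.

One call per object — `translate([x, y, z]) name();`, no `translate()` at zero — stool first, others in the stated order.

stool();
translate([512, 0, 0]) stool_2();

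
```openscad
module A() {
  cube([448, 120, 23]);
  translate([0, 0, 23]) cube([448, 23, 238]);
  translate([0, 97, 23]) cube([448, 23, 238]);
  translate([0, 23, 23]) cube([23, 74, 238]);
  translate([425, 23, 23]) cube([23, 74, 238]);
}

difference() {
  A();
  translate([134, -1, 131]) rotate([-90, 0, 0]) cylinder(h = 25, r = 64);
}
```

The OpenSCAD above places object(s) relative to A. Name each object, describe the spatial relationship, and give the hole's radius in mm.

The subtracted cylinder has r = 64 mm.

A is an open box. The open box has a circular hole through its front wall. The hole's radius is 64 mm.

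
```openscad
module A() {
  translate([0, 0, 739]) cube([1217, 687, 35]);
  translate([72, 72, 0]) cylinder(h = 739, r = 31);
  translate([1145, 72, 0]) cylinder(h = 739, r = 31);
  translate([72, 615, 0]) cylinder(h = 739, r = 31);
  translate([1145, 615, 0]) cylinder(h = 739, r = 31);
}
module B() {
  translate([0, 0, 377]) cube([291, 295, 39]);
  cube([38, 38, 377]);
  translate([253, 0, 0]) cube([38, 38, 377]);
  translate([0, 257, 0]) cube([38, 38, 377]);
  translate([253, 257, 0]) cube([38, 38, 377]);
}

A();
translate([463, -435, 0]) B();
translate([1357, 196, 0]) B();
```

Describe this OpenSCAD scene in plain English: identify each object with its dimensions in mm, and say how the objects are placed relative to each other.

A is a table: top 1217 mm (x) × 687 mm (y), 35 mm thick, upper face at z = 774 mm, on four round legs of 62 mm diameter, each leg's bounding box inset 41 mm from the nearest pair of top edges, running from z = 0 to the bottom of the top.

B is a simple wooden stool: a rectangular seat 291 mm (x) by 295 mm (y), 39 mm thick, top face at z = 416 mm, on four square legs, each 38×38 mm in cross-section. The legs rest on z = 0, each flush with a corner of the seat.

Two stools sit around the table at the −y, +x sides.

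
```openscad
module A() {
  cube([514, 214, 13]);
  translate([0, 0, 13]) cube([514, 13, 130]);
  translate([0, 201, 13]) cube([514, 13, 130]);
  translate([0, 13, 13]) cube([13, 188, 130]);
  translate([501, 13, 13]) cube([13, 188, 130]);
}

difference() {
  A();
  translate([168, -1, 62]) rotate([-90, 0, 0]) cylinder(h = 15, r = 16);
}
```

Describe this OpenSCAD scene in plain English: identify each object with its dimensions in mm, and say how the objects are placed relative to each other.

A is an open storage box with external size 514×214×143 mm and wall thickness 13 mm (the base is also 13 mm thick). The base covers the whole footprint; the four walls stand on the base, with the y-facing walls full-width and the x-facing walls fitting between their inner faces.

The open box has a circular hole of radius 16 mm through its front wall, centred at (x = 168, z = 62).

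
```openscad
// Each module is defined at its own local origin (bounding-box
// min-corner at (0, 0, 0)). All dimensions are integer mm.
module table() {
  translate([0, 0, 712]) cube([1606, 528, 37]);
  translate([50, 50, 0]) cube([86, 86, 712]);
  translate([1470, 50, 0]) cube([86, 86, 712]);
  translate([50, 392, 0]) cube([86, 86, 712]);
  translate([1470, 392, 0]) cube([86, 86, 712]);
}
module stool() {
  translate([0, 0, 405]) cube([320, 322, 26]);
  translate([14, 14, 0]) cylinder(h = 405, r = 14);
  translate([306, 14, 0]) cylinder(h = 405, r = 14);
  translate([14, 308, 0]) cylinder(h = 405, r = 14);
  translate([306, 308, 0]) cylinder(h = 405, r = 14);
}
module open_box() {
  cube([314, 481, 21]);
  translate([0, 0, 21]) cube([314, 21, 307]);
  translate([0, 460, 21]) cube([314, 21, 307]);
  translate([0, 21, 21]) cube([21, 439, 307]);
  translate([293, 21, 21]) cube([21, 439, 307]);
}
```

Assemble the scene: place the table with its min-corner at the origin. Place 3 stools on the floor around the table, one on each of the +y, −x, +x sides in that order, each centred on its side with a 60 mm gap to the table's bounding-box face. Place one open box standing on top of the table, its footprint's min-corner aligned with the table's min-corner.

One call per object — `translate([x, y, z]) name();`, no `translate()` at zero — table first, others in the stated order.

table();
translate([643, 588, 0]) stool();
translate([-380, 103, 0]) stool();
translate([1666, 103, 0]) stool();
translate([0, 0, 749]) open_box();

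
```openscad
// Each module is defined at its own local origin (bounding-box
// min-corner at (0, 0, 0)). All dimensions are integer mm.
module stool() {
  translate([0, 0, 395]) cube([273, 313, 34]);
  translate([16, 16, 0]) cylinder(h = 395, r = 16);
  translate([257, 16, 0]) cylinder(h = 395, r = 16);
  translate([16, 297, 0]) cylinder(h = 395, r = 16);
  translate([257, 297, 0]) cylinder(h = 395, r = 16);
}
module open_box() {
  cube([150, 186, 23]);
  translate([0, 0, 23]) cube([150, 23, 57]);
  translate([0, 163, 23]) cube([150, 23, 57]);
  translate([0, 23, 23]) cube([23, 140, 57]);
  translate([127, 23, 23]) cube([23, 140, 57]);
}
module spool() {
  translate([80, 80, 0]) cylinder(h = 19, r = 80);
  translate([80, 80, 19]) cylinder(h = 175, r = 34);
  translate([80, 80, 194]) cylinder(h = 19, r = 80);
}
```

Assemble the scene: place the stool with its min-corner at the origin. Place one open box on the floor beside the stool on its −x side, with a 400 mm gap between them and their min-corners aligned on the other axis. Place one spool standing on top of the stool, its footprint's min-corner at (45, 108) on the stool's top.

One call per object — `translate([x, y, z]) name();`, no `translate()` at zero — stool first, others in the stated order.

stool();
translate([-550, 0, 0]) open_box();
translate([45, 108, 429]) spool();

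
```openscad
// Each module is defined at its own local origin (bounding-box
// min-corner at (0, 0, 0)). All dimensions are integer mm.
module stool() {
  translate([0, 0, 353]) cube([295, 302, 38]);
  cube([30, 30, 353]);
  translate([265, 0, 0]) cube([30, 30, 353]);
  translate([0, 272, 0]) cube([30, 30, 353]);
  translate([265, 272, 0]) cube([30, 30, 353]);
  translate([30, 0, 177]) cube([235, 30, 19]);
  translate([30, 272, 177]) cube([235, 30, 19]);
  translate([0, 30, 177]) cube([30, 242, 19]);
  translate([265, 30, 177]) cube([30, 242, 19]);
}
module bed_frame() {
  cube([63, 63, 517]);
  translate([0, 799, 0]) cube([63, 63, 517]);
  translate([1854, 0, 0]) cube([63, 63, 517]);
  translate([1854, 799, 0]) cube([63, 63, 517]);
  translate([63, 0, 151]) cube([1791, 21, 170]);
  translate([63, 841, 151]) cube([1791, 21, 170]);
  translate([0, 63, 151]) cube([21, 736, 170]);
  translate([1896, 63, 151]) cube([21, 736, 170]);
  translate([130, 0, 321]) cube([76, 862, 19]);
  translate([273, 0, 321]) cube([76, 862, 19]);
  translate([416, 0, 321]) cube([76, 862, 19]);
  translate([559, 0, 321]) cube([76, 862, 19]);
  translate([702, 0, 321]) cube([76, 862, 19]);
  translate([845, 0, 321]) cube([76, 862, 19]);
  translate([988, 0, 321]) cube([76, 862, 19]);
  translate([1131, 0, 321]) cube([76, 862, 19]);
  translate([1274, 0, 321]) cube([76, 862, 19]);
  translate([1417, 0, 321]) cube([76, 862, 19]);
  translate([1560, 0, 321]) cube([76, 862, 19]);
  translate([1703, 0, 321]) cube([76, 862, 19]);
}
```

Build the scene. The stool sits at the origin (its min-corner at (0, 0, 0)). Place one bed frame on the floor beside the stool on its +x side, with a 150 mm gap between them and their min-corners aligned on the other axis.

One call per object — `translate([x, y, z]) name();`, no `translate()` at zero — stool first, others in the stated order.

stool();
translate([445, 0, 0]) bed_frame();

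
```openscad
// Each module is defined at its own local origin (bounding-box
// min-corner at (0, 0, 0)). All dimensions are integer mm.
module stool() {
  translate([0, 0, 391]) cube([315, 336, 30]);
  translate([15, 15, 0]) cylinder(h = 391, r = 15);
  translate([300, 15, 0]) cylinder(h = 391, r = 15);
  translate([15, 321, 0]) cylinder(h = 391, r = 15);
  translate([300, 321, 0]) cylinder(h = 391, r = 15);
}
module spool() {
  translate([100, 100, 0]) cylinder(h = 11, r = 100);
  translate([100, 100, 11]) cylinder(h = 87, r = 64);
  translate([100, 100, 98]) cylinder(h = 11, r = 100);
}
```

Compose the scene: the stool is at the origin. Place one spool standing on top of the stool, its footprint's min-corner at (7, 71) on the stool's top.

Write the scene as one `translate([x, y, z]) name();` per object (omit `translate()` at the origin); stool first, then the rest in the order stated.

stool();
translate([7, 71, 421]) spool();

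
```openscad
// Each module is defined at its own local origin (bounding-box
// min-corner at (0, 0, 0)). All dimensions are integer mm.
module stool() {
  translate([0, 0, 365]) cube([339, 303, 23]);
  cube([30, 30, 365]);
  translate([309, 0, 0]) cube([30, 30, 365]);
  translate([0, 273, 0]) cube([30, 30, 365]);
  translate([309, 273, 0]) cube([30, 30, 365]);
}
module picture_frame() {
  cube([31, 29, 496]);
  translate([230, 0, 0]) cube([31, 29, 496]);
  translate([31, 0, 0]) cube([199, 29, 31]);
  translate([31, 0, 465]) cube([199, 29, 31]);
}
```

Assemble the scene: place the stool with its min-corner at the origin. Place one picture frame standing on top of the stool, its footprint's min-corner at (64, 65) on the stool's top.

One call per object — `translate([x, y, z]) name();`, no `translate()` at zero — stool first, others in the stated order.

stool();
translate([64, 65, 388]) picture_frame();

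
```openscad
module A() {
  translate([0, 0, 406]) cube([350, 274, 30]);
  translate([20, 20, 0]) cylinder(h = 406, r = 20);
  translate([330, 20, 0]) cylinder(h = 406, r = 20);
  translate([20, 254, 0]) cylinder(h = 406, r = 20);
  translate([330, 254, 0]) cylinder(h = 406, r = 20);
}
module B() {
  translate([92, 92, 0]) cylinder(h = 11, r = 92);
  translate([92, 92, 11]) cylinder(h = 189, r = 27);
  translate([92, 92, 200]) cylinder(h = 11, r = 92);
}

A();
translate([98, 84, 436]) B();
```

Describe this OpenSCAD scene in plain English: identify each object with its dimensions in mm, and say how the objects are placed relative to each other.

A is a four-legged stool. The seat is a 350×274×30 mm slab whose top surface is at z = 436 mm; four round legs, each 40 mm in diameter, run from the floor (z = 0) to the underside of the seat, each leg's axis is inset half a diameter from the nearest pair of seat edges (so the leg's bounding box is flush with the corner).

B is a spool: two coaxial disc flanges of radius 92 mm and thickness 11 mm, joined by a core cylinder of radius 27 mm and height 189 mm. The lower flange rests on z = 0 and the three cylinders share a vertical axis.

The spool is on top of the stool.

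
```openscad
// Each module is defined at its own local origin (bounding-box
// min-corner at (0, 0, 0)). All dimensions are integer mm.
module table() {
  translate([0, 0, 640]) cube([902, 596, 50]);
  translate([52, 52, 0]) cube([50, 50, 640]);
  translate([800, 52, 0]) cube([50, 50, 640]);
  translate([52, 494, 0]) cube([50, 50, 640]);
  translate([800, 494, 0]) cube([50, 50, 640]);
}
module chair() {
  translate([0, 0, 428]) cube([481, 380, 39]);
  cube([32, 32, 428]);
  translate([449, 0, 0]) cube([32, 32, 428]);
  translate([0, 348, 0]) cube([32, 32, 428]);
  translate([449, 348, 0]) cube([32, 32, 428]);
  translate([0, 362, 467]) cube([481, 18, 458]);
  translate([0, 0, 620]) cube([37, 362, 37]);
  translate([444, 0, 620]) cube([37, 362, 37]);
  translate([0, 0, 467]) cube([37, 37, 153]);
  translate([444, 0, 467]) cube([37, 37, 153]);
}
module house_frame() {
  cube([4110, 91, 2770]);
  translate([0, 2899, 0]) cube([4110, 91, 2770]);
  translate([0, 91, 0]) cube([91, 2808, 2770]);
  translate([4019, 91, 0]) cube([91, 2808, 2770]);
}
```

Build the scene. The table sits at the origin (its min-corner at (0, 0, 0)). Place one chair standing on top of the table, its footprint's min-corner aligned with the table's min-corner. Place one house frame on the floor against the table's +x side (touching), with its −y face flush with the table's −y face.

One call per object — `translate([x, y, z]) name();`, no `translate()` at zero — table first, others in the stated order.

table();
translate([0, 0, 690]) chair();
translate([902, 0, 0]) house_frame();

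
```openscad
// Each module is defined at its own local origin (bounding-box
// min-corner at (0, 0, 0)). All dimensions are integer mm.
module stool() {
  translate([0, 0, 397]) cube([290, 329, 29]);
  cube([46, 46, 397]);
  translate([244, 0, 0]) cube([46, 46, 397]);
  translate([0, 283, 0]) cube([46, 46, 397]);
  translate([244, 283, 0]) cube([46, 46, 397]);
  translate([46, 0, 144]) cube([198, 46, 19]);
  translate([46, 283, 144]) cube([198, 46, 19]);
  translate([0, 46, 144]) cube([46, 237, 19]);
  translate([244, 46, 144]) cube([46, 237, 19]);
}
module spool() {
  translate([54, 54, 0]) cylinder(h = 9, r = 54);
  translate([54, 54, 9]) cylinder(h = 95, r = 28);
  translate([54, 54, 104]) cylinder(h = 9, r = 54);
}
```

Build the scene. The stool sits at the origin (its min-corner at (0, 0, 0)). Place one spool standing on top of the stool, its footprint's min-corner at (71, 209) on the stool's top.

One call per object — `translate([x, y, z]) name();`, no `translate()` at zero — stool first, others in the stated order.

stool();
translate([71, 209, 426]) spool();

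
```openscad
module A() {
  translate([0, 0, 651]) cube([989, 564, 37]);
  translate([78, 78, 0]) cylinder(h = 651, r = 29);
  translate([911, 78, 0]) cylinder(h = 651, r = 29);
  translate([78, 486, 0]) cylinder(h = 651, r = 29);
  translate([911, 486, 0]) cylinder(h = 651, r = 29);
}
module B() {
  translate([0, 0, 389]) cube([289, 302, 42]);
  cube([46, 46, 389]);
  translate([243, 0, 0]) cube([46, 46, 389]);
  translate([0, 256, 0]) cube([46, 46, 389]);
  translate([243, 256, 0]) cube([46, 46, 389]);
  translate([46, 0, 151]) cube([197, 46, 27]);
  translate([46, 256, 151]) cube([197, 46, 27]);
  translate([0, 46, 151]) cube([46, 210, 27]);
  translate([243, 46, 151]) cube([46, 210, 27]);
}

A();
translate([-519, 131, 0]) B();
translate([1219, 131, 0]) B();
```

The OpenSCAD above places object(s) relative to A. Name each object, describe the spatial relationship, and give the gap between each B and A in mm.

A is a table. B is a stool. Two stools sit around the table at the −x, +x sides. The gap between each stool and the table is 230 mm.

Each stool's nearest face is 230 mm from the table's bounding box.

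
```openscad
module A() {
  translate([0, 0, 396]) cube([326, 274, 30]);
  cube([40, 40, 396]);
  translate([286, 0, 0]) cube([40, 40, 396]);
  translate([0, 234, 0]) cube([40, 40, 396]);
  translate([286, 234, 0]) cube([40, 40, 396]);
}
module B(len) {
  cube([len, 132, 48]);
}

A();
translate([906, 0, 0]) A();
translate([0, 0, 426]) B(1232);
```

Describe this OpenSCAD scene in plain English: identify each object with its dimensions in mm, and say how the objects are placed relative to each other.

A is a four-legged stool. The seat is 326×274 mm, 30 mm thick, top at z = 426 mm. It stands on four square legs, each 40×40 mm in cross-section, from z = 0 to the seat underside, each flush with a corner of the seat.

B is a rectangular beam 1232 mm long (x), 132 mm deep (y), 48 mm thick (z).

The beam spans the tops of two stools placed 580 mm apart, resting at z = 426 mm.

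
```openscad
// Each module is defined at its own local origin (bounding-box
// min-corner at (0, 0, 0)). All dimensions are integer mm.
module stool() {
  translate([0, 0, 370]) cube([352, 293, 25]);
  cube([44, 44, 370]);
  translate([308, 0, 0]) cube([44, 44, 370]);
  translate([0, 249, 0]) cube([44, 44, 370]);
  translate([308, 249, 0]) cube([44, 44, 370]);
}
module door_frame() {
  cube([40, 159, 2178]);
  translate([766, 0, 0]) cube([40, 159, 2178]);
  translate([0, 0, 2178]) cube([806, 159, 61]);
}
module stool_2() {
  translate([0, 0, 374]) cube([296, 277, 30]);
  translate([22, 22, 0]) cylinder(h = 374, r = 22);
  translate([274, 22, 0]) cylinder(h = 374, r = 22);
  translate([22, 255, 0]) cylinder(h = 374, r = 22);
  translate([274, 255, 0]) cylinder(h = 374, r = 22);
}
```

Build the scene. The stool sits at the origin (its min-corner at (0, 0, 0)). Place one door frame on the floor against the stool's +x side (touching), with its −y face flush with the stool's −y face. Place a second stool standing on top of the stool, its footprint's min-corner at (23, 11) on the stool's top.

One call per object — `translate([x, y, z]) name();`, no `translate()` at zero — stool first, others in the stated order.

stool();
translate([352, 0, 0]) door_frame();
translate([23, 11, 395]) stool_2();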